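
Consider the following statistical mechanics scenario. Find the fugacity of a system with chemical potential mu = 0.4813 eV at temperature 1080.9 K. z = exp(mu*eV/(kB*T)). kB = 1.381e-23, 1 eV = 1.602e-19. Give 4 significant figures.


Step 1: Convert mu to Joules: 0.4813*1.602e-19 = 7.71e-20 J
Step 2: kB*T = 1.381e-23*1080.9 = 1.493e-20 J
Step 3: mu/(kB*T) = 5.165
Step 4: z = exp(5.165) = 175.1

175.1


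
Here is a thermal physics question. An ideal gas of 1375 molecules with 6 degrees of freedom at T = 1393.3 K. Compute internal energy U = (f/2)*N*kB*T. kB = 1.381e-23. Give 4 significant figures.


Step 1: f/2 = 6/2 = 3.0
Step 2: N*kB*T = 1375*1.381e-23*1393.3 = 2.646e-17
Step 3: U = 3.0 * 2.646e-17 = 7.937e-17 J

7.937e-17


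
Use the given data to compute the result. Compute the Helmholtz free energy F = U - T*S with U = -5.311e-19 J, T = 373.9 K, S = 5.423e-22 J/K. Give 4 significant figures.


Step 1: T*S = 373.9 * 5.423e-22 = 2.028e-19 J
Step 2: F = U - T*S = -5.311e-19 - 2.028e-19
Step 3: F = -7.339e-19 J

-7.339e-19


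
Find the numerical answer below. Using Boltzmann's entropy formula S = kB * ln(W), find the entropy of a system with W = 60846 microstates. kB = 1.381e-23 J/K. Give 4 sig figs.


Step 1: ln(W) = ln(60846) = 11.02
Step 2: S = kB * ln(W) = 1.381e-23 * 11.02
Step 3: S = 1.521e-22 J/K

1.521e-22


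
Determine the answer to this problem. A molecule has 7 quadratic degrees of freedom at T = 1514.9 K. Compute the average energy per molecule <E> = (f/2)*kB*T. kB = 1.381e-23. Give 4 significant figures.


Step 1: f/2 = 7/2 = 3.5
Step 2: kB*T = 1.381e-23 * 1514.9 = 2.092e-20
Step 3: <E> = 3.5 * 2.092e-20 = 7.322e-20 J

7.322e-20


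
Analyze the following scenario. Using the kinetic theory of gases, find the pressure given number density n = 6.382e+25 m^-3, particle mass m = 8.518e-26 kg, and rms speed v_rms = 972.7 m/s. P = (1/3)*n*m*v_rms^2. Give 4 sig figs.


Step 1: v_rms^2 = 972.7^2 = 9.461e+05
Step 2: n*m = 6.382e+25*8.518e-26 = 5.436
Step 3: P = (1/3)*5.436*9.461e+05 = 1.714e+06 Pa

1.714e+06


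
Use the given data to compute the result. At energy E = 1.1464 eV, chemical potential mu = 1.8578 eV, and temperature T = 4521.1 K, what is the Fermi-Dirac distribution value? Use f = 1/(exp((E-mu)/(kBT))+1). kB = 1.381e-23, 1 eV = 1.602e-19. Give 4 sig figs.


Step 1: (E - mu) = 1.1464 - 1.8578 = -0.7114 eV
Step 2: Convert: (E-mu)*eV = -1.14e-19 J
Step 3: x = (E-mu)*eV/(kB*T) = -1.825
Step 4: f = 1/(exp(-1.825)+1) = 0.8612

0.8612


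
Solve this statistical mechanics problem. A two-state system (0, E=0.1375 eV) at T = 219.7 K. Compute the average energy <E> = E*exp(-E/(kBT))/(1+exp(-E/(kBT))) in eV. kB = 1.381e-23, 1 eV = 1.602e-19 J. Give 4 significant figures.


Step 1: beta*E = 0.1375*1.602e-19/(1.381e-23*219.7) = 7.26
Step 2: exp(-beta*E) = 0.0007031
Step 3: <E> = 0.1375*0.0007031/(1+0.0007031) = 9.66e-05 eV

9.66e-05


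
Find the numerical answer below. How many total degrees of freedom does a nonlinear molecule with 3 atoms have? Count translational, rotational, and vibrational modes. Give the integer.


Step 1: Translational DOF = 3
Step 2: Rotational DOF (nonlinear) = 3
Step 3: Vibrational DOF = 3*3 - 6 = 3
Step 4: Total = 3 + 3 + 3 = 9

9


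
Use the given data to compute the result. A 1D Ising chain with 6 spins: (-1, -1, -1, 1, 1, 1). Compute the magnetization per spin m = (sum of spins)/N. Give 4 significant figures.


Step 1: Count up spins (+1): 3, down spins (-1): 3
Step 2: Total magnetization M = 3 - 3 = 0
Step 3: m = M/N = 0/6 = 0

0


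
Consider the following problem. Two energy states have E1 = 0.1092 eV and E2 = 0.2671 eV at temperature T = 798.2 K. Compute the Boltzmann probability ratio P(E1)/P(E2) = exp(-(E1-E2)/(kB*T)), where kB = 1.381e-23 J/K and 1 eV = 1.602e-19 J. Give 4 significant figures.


Step 1: Compute energy difference dE = E1 - E2 = 0.1092 - 0.2671 = -0.1579 eV
Step 2: Convert to Joules: dE_J = -0.1579 * 1.602e-19 = -2.53e-20 J
Step 3: Compute exponent = -dE_J / (kB * T) = -(-2.53e-20) / (1.381e-23 * 798.2) = 2.295
Step 4: P(E1)/P(E2) = exp(2.295) = 9.922

9.922


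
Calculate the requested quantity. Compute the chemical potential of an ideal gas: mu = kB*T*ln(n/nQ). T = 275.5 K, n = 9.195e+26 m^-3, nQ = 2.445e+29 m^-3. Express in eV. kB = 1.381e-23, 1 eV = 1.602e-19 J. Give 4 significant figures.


Step 1: n/nQ = 9.195e+26/2.445e+29 = 0.003761
Step 2: ln(n/nQ) = -5.583
Step 3: mu = kB*T*ln(n/nQ) = 3.805e-21*-5.583 = -2.124e-20 J
Step 4: Convert to eV: -2.124e-20/1.602e-19 = -0.1326 eV

-0.1326


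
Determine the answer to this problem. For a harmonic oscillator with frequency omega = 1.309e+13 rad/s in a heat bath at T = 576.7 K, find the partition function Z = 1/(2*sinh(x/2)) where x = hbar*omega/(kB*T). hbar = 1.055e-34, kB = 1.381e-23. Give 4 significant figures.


Step 1: Compute x = hbar*omega/(kB*T) = 1.055e-34*1.309e+13/(1.381e-23*576.7) = 0.1734
Step 2: x/2 = 0.0867
Step 3: sinh(x/2) = 0.08681
Step 4: Z = 1/(2*0.08681) = 5.76

5.76


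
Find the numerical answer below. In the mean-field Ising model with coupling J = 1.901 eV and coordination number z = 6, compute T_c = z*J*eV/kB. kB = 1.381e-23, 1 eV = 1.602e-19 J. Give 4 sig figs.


Step 1: z*J = 6*1.901 = 11.41 eV
Step 2: Convert to Joules: 11.41*1.602e-19 = 1.827e-18 J
Step 3: T_c = 1.827e-18 / 1.381e-23 = 1.323e+05 K

1.323e+05


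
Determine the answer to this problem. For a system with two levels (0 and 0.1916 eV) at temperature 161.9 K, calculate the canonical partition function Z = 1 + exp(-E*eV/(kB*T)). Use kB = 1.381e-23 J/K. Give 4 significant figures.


Step 1: Compute beta*E = E*eV/(kB*T) = 0.1916*1.602e-19/(1.381e-23*161.9) = 13.73
Step 2: exp(-beta*E) = exp(-13.73) = 1.091e-06
Step 3: Z = 1 + 1.091e-06 = 1

1


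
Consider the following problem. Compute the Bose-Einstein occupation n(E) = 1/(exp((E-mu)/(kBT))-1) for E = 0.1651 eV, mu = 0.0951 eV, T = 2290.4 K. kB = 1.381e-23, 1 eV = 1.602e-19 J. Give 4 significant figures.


Step 1: (E - mu) = 0.07 eV
Step 2: x = (E-mu)*eV/(kB*T) = 0.07*1.602e-19/(1.381e-23*2290.4) = 0.3545
Step 3: exp(x) = 1.426
Step 4: n = 1/(exp(x)-1) = 2.35

2.35


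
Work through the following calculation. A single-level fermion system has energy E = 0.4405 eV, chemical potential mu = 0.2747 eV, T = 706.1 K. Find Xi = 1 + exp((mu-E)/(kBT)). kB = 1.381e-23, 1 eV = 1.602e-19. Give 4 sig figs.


Step 1: (mu - E) = 0.2747 - 0.4405 = -0.1658 eV
Step 2: x = (mu-E)*eV/(kB*T) = -0.1658*1.602e-19/(1.381e-23*706.1) = -2.724
Step 3: exp(x) = 0.06562
Step 4: Xi = 1 + 0.06562 = 1.066

1.066


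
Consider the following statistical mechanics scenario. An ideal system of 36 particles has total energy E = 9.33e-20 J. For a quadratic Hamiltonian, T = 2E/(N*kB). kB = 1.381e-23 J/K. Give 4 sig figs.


Step 1: Numerator = 2*E = 2*9.33e-20 = 1.866e-19 J
Step 2: Denominator = N*kB = 36*1.381e-23 = 4.972e-22
Step 3: T = 1.866e-19 / 4.972e-22 = 375.3 K

375.3


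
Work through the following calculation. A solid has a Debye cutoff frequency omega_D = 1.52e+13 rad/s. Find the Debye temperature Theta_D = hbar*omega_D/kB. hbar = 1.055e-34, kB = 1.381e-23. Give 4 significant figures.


Step 1: hbar*omega_D = 1.055e-34 * 1.52e+13 = 1.604e-21 J
Step 2: Theta_D = 1.604e-21 / 1.381e-23
Step 3: Theta_D = 116.1 K

116.1


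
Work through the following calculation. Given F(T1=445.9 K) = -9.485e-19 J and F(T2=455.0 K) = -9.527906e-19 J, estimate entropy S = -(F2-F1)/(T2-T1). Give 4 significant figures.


Step 1: dF = F2 - F1 = -9.527906e-19 - (-9.485e-19) = -4.2906e-21 J
Step 2: dT = T2 - T1 = 455.0 - 445.9 = 9.1 K
Step 3: S = -dF/dT = -(-4.2906e-21)/9.1 = 4.715e-22 J/K

4.715e-22


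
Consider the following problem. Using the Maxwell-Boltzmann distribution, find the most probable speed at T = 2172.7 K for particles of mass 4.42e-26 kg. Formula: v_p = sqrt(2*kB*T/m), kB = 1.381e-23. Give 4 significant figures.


Step 1: Numerator = 2*kB*T = 2*1.381e-23*2172.7 = 6.001e-20
Step 2: Ratio = 6.001e-20 / 4.42e-26 = 1.358e+06
Step 3: v_p = sqrt(1.358e+06) = 1165 m/s

1165


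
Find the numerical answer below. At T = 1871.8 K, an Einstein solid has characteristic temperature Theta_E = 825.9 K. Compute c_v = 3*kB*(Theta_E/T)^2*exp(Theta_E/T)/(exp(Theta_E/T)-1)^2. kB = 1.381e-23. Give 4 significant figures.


Step 1: x = Theta_E/T = 825.9/1871.8 = 0.4412
Step 2: x^2 = 0.1947
Step 3: exp(x) = 1.555
Step 4: c_v = 3*1.381e-23*0.1947*1.555/(1.555-1)^2 = 4.076e-23

4.076e-23


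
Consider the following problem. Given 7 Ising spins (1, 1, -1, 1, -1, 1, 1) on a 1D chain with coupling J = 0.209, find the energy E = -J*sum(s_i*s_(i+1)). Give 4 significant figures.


Step 1: Nearest-neighbor products: 1, -1, -1, -1, -1, 1
Step 2: Sum of products = -2
Step 3: E = -0.209 * -2 = 0.418

0.418


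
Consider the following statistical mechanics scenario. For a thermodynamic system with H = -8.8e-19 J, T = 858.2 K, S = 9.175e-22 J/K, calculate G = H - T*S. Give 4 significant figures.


Step 1: T*S = 858.2 * 9.175e-22 = 7.874e-19 J
Step 2: G = H - T*S = -8.8e-19 - 7.874e-19
Step 3: G = -1.667e-18 J

-1.667e-18


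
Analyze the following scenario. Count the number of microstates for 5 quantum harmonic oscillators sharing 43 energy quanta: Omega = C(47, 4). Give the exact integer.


Step 1: Use binomial coefficient C(47, 4)
Step 2: Numerator = 47! / 43!
Step 3: Denominator = 4!
Step 4: Omega = 178365

178365


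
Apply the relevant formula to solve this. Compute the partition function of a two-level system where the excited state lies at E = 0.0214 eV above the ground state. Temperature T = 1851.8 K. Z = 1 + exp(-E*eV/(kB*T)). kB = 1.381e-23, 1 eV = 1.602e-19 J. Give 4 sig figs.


Step 1: Compute beta*E = E*eV/(kB*T) = 0.0214*1.602e-19/(1.381e-23*1851.8) = 0.1341
Step 2: exp(-beta*E) = exp(-0.1341) = 0.8745
Step 3: Z = 1 + 0.8745 = 1.875

1.875


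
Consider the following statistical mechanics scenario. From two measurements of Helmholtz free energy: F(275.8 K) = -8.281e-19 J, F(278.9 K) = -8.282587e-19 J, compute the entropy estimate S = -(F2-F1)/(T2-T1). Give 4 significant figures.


Step 1: dF = F2 - F1 = -8.282587e-19 - (-8.281e-19) = -1.587e-22 J
Step 2: dT = T2 - T1 = 278.9 - 275.8 = 3.1 K
Step 3: S = -dF/dT = -(-1.587e-22)/3.1 = 5.119e-23 J/K

5.119e-23


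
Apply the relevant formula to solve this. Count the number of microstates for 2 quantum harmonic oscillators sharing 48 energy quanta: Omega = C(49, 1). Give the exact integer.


Step 1: Use binomial coefficient C(49, 1)
Step 2: Numerator = 49! / 48!
Step 3: Denominator = 1!
Step 4: Omega = 49

49


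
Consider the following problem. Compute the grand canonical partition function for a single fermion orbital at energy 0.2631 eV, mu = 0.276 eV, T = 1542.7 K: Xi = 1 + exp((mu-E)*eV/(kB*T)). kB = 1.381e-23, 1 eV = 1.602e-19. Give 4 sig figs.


Step 1: (mu - E) = 0.276 - 0.2631 = 0.0129 eV
Step 2: x = (mu-E)*eV/(kB*T) = 0.0129*1.602e-19/(1.381e-23*1542.7) = 0.097
Step 3: exp(x) = 1.102
Step 4: Xi = 1 + 1.102 = 2.102

2.102


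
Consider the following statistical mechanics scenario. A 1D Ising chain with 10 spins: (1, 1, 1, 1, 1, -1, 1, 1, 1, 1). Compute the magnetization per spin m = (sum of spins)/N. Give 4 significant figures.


Step 1: Count up spins (+1): 9, down spins (-1): 1
Step 2: Total magnetization M = 9 - 1 = 8
Step 3: m = M/N = 8/10 = 0.8

0.8


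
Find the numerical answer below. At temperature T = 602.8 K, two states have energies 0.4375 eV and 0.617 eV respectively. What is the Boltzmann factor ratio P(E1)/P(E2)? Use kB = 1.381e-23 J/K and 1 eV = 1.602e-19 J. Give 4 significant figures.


Step 1: Compute energy difference dE = E1 - E2 = 0.4375 - 0.617 = -0.1795 eV
Step 2: Convert to Joules: dE_J = -0.1795 * 1.602e-19 = -2.876e-20 J
Step 3: Compute exponent = -dE_J / (kB * T) = -(-2.876e-20) / (1.381e-23 * 602.8) = 3.454
Step 4: P(E1)/P(E2) = exp(3.454) = 31.64

31.64


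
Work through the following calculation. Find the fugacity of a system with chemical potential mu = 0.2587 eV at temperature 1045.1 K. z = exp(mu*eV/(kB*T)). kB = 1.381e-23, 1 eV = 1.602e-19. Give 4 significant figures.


Step 1: Convert mu to Joules: 0.2587*1.602e-19 = 4.144e-20 J
Step 2: kB*T = 1.381e-23*1045.1 = 1.443e-20 J
Step 3: mu/(kB*T) = 2.871
Step 4: z = exp(2.871) = 17.66

17.66


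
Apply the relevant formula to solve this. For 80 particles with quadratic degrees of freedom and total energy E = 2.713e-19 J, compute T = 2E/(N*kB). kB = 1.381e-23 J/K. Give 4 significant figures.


Step 1: Numerator = 2*E = 2*2.713e-19 = 5.426e-19 J
Step 2: Denominator = N*kB = 80*1.381e-23 = 1.105e-21
Step 3: T = 5.426e-19 / 1.105e-21 = 491.1 K

491.1


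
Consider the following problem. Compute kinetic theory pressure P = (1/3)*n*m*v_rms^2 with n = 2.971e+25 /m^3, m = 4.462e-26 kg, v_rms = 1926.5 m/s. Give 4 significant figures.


Step 1: v_rms^2 = 1926.5^2 = 3.711e+06
Step 2: n*m = 2.971e+25*4.462e-26 = 1.326
Step 3: P = (1/3)*1.326*3.711e+06 = 1.64e+06 Pa

1.64e+06


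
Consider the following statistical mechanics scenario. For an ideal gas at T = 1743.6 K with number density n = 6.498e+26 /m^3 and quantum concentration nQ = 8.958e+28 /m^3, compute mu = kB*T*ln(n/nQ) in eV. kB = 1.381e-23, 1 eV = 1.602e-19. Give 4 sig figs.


Step 1: n/nQ = 6.498e+26/8.958e+28 = 0.007254
Step 2: ln(n/nQ) = -4.926
Step 3: mu = kB*T*ln(n/nQ) = 2.408e-20*-4.926 = -1.186e-19 J
Step 4: Convert to eV: -1.186e-19/1.602e-19 = -0.7404 eV

-0.7404


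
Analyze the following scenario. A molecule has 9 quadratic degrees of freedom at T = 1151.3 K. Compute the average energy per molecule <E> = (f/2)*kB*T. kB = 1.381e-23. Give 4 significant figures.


Step 1: f/2 = 9/2 = 4.5
Step 2: kB*T = 1.381e-23 * 1151.3 = 1.59e-20
Step 3: <E> = 4.5 * 1.59e-20 = 7.155e-20 J

7.155e-20


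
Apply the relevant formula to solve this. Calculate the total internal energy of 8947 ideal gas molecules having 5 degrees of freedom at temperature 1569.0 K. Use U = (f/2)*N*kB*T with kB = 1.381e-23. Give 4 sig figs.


Step 1: f/2 = 5/2 = 2.5
Step 2: N*kB*T = 8947*1.381e-23*1569.0 = 1.939e-16
Step 3: U = 2.5 * 1.939e-16 = 4.847e-16 J

4.847e-16


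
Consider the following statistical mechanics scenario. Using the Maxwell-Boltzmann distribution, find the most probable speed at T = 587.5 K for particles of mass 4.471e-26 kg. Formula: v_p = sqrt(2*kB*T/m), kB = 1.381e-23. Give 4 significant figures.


Step 1: Numerator = 2*kB*T = 2*1.381e-23*587.5 = 1.623e-20
Step 2: Ratio = 1.623e-20 / 4.471e-26 = 3.629e+05
Step 3: v_p = sqrt(3.629e+05) = 602.4 m/s

602.4


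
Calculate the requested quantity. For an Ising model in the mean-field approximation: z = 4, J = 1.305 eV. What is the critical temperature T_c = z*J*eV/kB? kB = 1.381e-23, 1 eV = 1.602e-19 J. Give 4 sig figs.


Step 1: z*J = 4*1.305 = 5.22 eV
Step 2: Convert to Joules: 5.22*1.602e-19 = 8.362e-19 J
Step 3: T_c = 8.362e-19 / 1.381e-23 = 6.055e+04 K

6.055e+04


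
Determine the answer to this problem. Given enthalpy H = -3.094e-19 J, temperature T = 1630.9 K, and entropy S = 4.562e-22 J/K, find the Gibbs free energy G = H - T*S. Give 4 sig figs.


Step 1: T*S = 1630.9 * 4.562e-22 = 7.44e-19 J
Step 2: G = H - T*S = -3.094e-19 - 7.44e-19
Step 3: G = -1.053e-18 J

-1.053e-18


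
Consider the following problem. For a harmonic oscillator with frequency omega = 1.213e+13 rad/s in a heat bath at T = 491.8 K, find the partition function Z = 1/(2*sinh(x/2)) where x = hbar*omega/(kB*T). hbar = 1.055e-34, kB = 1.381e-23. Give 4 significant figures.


Step 1: Compute x = hbar*omega/(kB*T) = 1.055e-34*1.213e+13/(1.381e-23*491.8) = 0.1884
Step 2: x/2 = 0.09421
Step 3: sinh(x/2) = 0.09435
Step 4: Z = 1/(2*0.09435) = 5.299

5.299


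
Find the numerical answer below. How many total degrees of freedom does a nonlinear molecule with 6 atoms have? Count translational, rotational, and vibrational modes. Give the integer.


Step 1: Translational DOF = 3
Step 2: Rotational DOF (nonlinear) = 3
Step 3: Vibrational DOF = 3*6 - 6 = 12
Step 4: Total = 3 + 3 + 12 = 18

18


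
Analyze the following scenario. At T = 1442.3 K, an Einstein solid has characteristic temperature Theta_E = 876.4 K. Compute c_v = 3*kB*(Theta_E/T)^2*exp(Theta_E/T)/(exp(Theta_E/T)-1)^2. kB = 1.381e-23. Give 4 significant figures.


Step 1: x = Theta_E/T = 876.4/1442.3 = 0.6076
Step 2: x^2 = 0.3692
Step 3: exp(x) = 1.836
Step 4: c_v = 3*1.381e-23*0.3692*1.836/(1.836-1)^2 = 4.018e-23

4.018e-23


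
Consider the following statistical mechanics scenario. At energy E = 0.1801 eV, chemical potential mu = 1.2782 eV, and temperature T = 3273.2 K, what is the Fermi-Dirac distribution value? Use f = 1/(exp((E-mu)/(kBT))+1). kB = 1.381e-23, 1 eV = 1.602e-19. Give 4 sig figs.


Step 1: (E - mu) = 0.1801 - 1.2782 = -1.098 eV
Step 2: Convert: (E-mu)*eV = -1.759e-19 J
Step 3: x = (E-mu)*eV/(kB*T) = -3.892
Step 4: f = 1/(exp(-3.892)+1) = 0.98

0.98


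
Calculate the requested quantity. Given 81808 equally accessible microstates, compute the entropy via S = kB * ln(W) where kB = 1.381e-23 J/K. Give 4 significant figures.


Step 1: ln(W) = ln(81808) = 11.31
Step 2: S = kB * ln(W) = 1.381e-23 * 11.31
Step 3: S = 1.562e-22 J/K

1.562e-22


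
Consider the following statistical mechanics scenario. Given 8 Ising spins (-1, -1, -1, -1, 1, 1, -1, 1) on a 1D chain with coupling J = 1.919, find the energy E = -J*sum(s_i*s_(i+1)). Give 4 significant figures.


Step 1: Nearest-neighbor products: 1, 1, 1, -1, 1, -1, -1
Step 2: Sum of products = 1
Step 3: E = -1.919 * 1 = -1.919

-1.919


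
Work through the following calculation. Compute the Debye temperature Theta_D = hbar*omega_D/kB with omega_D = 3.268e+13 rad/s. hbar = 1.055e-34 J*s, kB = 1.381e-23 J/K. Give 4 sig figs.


Step 1: hbar*omega_D = 1.055e-34 * 3.268e+13 = 3.448e-21 J
Step 2: Theta_D = 3.448e-21 / 1.381e-23
Step 3: Theta_D = 249.7 K

249.7


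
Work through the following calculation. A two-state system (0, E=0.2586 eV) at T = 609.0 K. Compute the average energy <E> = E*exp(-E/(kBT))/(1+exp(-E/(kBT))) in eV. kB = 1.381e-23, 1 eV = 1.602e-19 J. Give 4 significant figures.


Step 1: beta*E = 0.2586*1.602e-19/(1.381e-23*609.0) = 4.926
Step 2: exp(-beta*E) = 0.007257
Step 3: <E> = 0.2586*0.007257/(1+0.007257) = 0.001863 eV

0.001863


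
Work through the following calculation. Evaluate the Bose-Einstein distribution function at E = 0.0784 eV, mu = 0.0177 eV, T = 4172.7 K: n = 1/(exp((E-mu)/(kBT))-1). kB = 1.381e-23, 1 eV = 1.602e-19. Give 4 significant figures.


Step 1: (E - mu) = 0.0607 eV
Step 2: x = (E-mu)*eV/(kB*T) = 0.0607*1.602e-19/(1.381e-23*4172.7) = 0.1687
Step 3: exp(x) = 1.184
Step 4: n = 1/(exp(x)-1) = 5.44

5.44


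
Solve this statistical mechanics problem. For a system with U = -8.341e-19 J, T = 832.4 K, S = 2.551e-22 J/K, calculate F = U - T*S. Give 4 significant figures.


Step 1: T*S = 832.4 * 2.551e-22 = 2.123e-19 J
Step 2: F = U - T*S = -8.341e-19 - 2.123e-19
Step 3: F = -1.046e-18 J

-1.046e-18


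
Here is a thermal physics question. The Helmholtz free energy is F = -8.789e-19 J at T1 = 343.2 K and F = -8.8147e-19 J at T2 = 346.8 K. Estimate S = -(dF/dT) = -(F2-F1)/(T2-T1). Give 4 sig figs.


Step 1: dF = F2 - F1 = -8.8147e-19 - (-8.789e-19) = -2.57e-21 J
Step 2: dT = T2 - T1 = 346.8 - 343.2 = 3.6 K
Step 3: S = -dF/dT = -(-2.57e-21)/3.6 = 7.139e-22 J/K

7.139e-22


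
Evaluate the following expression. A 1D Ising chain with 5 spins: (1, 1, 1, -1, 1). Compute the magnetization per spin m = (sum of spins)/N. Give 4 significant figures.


Step 1: Count up spins (+1): 4, down spins (-1): 1
Step 2: Total magnetization M = 4 - 1 = 3
Step 3: m = M/N = 3/5 = 0.6

0.6


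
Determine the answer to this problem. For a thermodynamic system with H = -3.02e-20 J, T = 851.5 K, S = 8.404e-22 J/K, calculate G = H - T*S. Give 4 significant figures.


Step 1: T*S = 851.5 * 8.404e-22 = 7.156e-19 J
Step 2: G = H - T*S = -3.02e-20 - 7.156e-19
Step 3: G = -7.458e-19 J

-7.458e-19


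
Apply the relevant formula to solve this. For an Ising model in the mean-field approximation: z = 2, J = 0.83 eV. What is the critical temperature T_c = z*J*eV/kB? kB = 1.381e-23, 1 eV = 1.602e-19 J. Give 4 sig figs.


Step 1: z*J = 2*0.83 = 1.66 eV
Step 2: Convert to Joules: 1.66*1.602e-19 = 2.659e-19 J
Step 3: T_c = 2.659e-19 / 1.381e-23 = 1.926e+04 K

1.926e+04


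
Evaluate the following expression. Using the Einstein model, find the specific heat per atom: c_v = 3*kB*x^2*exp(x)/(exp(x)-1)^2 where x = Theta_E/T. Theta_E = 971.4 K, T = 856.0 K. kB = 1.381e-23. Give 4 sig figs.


Step 1: x = Theta_E/T = 971.4/856.0 = 1.135
Step 2: x^2 = 1.288
Step 3: exp(x) = 3.111
Step 4: c_v = 3*1.381e-23*1.288*3.111/(3.111-1)^2 = 3.726e-23

3.726e-23


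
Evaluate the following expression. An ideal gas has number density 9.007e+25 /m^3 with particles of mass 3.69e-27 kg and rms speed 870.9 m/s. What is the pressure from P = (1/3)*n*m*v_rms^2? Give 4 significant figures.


Step 1: v_rms^2 = 870.9^2 = 7.585e+05
Step 2: n*m = 9.007e+25*3.69e-27 = 0.3324
Step 3: P = (1/3)*0.3324*7.585e+05 = 8.403e+04 Pa

8.403e+04


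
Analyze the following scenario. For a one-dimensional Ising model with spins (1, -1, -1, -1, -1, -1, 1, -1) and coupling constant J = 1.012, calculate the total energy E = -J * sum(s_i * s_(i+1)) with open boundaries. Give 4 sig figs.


Step 1: Nearest-neighbor products: -1, 1, 1, 1, 1, -1, -1
Step 2: Sum of products = 1
Step 3: E = -1.012 * 1 = -1.012

-1.012


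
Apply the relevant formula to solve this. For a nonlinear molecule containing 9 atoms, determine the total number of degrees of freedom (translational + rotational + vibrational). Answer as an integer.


Step 1: Translational DOF = 3
Step 2: Rotational DOF (nonlinear) = 3
Step 3: Vibrational DOF = 3*9 - 6 = 21
Step 4: Total = 3 + 3 + 21 = 27

27


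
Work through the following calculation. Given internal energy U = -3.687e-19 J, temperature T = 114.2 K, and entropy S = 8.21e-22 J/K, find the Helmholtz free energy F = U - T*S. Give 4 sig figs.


Step 1: T*S = 114.2 * 8.21e-22 = 9.376e-20 J
Step 2: F = U - T*S = -3.687e-19 - 9.376e-20
Step 3: F = -4.625e-19 J

-4.625e-19


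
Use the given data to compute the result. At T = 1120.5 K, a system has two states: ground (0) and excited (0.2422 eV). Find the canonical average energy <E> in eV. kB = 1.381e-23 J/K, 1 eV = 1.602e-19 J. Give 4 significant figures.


Step 1: beta*E = 0.2422*1.602e-19/(1.381e-23*1120.5) = 2.507
Step 2: exp(-beta*E) = 0.08148
Step 3: <E> = 0.2422*0.08148/(1+0.08148) = 0.01825 eV

0.01825


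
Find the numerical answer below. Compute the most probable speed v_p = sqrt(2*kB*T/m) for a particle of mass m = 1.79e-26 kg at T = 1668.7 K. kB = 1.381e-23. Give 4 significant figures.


Step 1: Numerator = 2*kB*T = 2*1.381e-23*1668.7 = 4.609e-20
Step 2: Ratio = 4.609e-20 / 1.79e-26 = 2.575e+06
Step 3: v_p = sqrt(2.575e+06) = 1605 m/s

1605


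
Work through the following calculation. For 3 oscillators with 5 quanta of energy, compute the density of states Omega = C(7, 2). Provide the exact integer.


Step 1: Use binomial coefficient C(7, 2)
Step 2: Numerator = 7! / 5!
Step 3: Denominator = 2!
Step 4: Omega = 21

21


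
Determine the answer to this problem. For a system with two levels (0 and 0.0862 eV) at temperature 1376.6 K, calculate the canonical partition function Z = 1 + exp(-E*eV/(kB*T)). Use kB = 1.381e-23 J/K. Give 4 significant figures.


Step 1: Compute beta*E = E*eV/(kB*T) = 0.0862*1.602e-19/(1.381e-23*1376.6) = 0.7264
Step 2: exp(-beta*E) = exp(-0.7264) = 0.4837
Step 3: Z = 1 + 0.4837 = 1.484

1.484


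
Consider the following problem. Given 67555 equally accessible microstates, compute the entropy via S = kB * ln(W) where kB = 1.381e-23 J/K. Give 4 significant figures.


Step 1: ln(W) = ln(67555) = 11.12
Step 2: S = kB * ln(W) = 1.381e-23 * 11.12
Step 3: S = 1.536e-22 J/K

1.536e-22


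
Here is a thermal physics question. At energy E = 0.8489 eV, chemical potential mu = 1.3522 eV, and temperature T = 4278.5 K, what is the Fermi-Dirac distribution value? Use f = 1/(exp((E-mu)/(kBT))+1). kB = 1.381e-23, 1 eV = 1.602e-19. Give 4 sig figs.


Step 1: (E - mu) = 0.8489 - 1.3522 = -0.5033 eV
Step 2: Convert: (E-mu)*eV = -8.063e-20 J
Step 3: x = (E-mu)*eV/(kB*T) = -1.365
Step 4: f = 1/(exp(-1.365)+1) = 0.7965

0.7965


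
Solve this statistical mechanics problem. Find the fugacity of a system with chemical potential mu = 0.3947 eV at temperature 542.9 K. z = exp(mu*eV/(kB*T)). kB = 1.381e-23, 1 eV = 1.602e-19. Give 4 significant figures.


Step 1: Convert mu to Joules: 0.3947*1.602e-19 = 6.323e-20 J
Step 2: kB*T = 1.381e-23*542.9 = 7.497e-21 J
Step 3: mu/(kB*T) = 8.434
Step 4: z = exp(8.434) = 4599

4599


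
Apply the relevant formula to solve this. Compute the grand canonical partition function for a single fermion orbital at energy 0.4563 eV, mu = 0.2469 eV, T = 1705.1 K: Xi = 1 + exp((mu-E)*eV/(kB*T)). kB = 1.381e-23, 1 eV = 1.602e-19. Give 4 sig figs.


Step 1: (mu - E) = 0.2469 - 0.4563 = -0.2094 eV
Step 2: x = (mu-E)*eV/(kB*T) = -0.2094*1.602e-19/(1.381e-23*1705.1) = -1.425
Step 3: exp(x) = 0.2406
Step 4: Xi = 1 + 0.2406 = 1.241

1.241


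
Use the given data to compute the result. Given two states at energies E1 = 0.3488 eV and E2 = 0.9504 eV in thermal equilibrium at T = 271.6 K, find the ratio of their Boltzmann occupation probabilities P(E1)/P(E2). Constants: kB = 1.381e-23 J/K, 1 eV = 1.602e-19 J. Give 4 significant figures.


Step 1: Compute energy difference dE = E1 - E2 = 0.3488 - 0.9504 = -0.6016 eV
Step 2: Convert to Joules: dE_J = -0.6016 * 1.602e-19 = -9.638e-20 J
Step 3: Compute exponent = -dE_J / (kB * T) = -(-9.638e-20) / (1.381e-23 * 271.6) = 25.69
Step 4: P(E1)/P(E2) = exp(25.69) = 1.443e+11

1.443e+11


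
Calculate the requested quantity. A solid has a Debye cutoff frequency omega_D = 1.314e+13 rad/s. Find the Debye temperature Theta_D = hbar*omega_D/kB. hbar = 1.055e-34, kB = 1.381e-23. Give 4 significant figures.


Step 1: hbar*omega_D = 1.055e-34 * 1.314e+13 = 1.386e-21 J
Step 2: Theta_D = 1.386e-21 / 1.381e-23
Step 3: Theta_D = 100.4 K

100.4


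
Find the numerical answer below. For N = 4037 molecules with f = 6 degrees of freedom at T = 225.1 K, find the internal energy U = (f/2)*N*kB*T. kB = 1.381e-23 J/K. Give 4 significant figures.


Step 1: f/2 = 6/2 = 3.0
Step 2: N*kB*T = 4037*1.381e-23*225.1 = 1.255e-17
Step 3: U = 3.0 * 1.255e-17 = 3.765e-17 J

3.765e-17


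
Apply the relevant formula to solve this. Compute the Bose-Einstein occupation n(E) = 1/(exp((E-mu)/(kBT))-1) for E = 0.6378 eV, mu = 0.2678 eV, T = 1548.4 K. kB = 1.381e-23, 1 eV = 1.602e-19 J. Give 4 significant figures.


Step 1: (E - mu) = 0.37 eV
Step 2: x = (E-mu)*eV/(kB*T) = 0.37*1.602e-19/(1.381e-23*1548.4) = 2.772
Step 3: exp(x) = 15.99
Step 4: n = 1/(exp(x)-1) = 0.06671

0.06671


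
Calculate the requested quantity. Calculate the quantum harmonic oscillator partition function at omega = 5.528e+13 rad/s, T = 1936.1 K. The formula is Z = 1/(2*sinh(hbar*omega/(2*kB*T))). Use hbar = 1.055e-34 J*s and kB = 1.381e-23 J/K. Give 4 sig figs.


Step 1: Compute x = hbar*omega/(kB*T) = 1.055e-34*5.528e+13/(1.381e-23*1936.1) = 0.2181
Step 2: x/2 = 0.1091
Step 3: sinh(x/2) = 0.1093
Step 4: Z = 1/(2*0.1093) = 4.576

4.576


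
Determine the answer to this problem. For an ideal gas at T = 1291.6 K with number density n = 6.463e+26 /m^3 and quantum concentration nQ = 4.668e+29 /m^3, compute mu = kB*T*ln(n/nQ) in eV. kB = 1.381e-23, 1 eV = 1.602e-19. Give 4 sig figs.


Step 1: n/nQ = 6.463e+26/4.668e+29 = 0.001385
Step 2: ln(n/nQ) = -6.582
Step 3: mu = kB*T*ln(n/nQ) = 1.784e-20*-6.582 = -1.174e-19 J
Step 4: Convert to eV: -1.174e-19/1.602e-19 = -0.7329 eV

-0.7329


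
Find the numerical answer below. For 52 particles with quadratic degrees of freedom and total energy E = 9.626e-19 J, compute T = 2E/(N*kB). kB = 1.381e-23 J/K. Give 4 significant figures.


Step 1: Numerator = 2*E = 2*9.626e-19 = 1.925e-18 J
Step 2: Denominator = N*kB = 52*1.381e-23 = 7.181e-22
Step 3: T = 1.925e-18 / 7.181e-22 = 2681 K

2681


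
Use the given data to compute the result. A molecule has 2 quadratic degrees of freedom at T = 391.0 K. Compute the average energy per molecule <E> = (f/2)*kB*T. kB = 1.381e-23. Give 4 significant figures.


Step 1: f/2 = 2/2 = 1
Step 2: kB*T = 1.381e-23 * 391.0 = 5.4e-21
Step 3: <E> = 1 * 5.4e-21 = 5.4e-21 J

5.4e-21


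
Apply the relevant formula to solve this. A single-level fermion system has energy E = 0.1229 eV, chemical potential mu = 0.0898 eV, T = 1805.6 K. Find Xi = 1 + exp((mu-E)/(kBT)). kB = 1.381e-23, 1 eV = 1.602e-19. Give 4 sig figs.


Step 1: (mu - E) = 0.0898 - 0.1229 = -0.0331 eV
Step 2: x = (mu-E)*eV/(kB*T) = -0.0331*1.602e-19/(1.381e-23*1805.6) = -0.2127
Step 3: exp(x) = 0.8084
Step 4: Xi = 1 + 0.8084 = 1.808

1.808


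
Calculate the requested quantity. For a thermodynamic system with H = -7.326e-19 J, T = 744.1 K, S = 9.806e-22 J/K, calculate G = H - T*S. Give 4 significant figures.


Step 1: T*S = 744.1 * 9.806e-22 = 7.297e-19 J
Step 2: G = H - T*S = -7.326e-19 - 7.297e-19
Step 3: G = -1.462e-18 J

-1.462e-18


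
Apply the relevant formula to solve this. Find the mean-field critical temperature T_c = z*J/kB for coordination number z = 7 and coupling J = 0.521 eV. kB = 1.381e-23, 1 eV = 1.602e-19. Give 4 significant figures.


Step 1: z*J = 7*0.521 = 3.647 eV
Step 2: Convert to Joules: 3.647*1.602e-19 = 5.842e-19 J
Step 3: T_c = 5.842e-19 / 1.381e-23 = 4.231e+04 K

4.231e+04


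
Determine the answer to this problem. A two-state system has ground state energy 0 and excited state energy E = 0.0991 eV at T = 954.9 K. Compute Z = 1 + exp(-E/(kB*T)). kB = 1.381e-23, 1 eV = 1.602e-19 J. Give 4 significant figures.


Step 1: Compute beta*E = E*eV/(kB*T) = 0.0991*1.602e-19/(1.381e-23*954.9) = 1.204
Step 2: exp(-beta*E) = exp(-1.204) = 0.3
Step 3: Z = 1 + 0.3 = 1.3

1.3


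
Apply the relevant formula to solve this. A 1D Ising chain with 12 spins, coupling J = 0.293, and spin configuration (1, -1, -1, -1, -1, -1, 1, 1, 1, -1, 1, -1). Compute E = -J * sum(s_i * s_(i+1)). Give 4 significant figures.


Step 1: Nearest-neighbor products: -1, 1, 1, 1, 1, -1, 1, 1, -1, -1, -1
Step 2: Sum of products = 1
Step 3: E = -0.293 * 1 = -0.293

-0.293


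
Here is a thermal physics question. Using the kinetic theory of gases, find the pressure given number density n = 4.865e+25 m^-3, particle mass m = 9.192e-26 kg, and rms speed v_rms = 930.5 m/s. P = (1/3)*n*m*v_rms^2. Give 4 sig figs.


Step 1: v_rms^2 = 930.5^2 = 8.658e+05
Step 2: n*m = 4.865e+25*9.192e-26 = 4.472
Step 3: P = (1/3)*4.472*8.658e+05 = 1.291e+06 Pa

1.291e+06


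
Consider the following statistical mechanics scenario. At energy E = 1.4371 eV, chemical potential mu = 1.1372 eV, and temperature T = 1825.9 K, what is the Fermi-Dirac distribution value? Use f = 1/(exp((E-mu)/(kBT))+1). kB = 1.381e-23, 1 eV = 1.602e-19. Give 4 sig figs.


Step 1: (E - mu) = 1.4371 - 1.1372 = 0.2999 eV
Step 2: Convert: (E-mu)*eV = 4.804e-20 J
Step 3: x = (E-mu)*eV/(kB*T) = 1.905
Step 4: f = 1/(exp(1.905)+1) = 0.1295

0.1295


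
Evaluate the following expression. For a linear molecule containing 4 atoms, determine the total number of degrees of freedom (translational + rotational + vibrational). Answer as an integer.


Step 1: Translational DOF = 3
Step 2: Rotational DOF (linear) = 2
Step 3: Vibrational DOF = 3*4 - 5 = 7
Step 4: Total = 3 + 2 + 7 = 12

12


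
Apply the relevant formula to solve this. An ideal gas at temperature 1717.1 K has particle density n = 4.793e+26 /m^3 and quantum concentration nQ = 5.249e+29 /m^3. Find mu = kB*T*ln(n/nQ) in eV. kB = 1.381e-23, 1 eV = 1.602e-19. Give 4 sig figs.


Step 1: n/nQ = 4.793e+26/5.249e+29 = 0.0009131
Step 2: ln(n/nQ) = -6.999
Step 3: mu = kB*T*ln(n/nQ) = 2.371e-20*-6.999 = -1.66e-19 J
Step 4: Convert to eV: -1.66e-19/1.602e-19 = -1.036 eV

-1.036


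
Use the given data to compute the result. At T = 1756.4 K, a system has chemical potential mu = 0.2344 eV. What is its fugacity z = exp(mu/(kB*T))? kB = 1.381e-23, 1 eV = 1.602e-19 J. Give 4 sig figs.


Step 1: Convert mu to Joules: 0.2344*1.602e-19 = 3.755e-20 J
Step 2: kB*T = 1.381e-23*1756.4 = 2.426e-20 J
Step 3: mu/(kB*T) = 1.548
Step 4: z = exp(1.548) = 4.703

4.703


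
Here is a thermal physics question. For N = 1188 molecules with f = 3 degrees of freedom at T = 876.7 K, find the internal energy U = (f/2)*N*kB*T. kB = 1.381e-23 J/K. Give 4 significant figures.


Step 1: f/2 = 3/2 = 1.5
Step 2: N*kB*T = 1188*1.381e-23*876.7 = 1.438e-17
Step 3: U = 1.5 * 1.438e-17 = 2.158e-17 J

2.158e-17


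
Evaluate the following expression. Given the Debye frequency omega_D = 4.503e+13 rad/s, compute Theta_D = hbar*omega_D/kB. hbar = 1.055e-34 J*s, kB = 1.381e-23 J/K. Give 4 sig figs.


Step 1: hbar*omega_D = 1.055e-34 * 4.503e+13 = 4.751e-21 J
Step 2: Theta_D = 4.751e-21 / 1.381e-23
Step 3: Theta_D = 344 K

344


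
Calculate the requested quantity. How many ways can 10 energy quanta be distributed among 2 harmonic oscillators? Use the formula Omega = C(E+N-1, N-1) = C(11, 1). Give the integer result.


Step 1: Use binomial coefficient C(11, 1)
Step 2: Numerator = 11! / 10!
Step 3: Denominator = 1!
Step 4: Omega = 11

11


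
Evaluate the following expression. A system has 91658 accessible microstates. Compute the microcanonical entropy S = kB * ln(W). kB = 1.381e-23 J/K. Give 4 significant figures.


Step 1: ln(W) = ln(91658) = 11.43
Step 2: S = kB * ln(W) = 1.381e-23 * 11.43
Step 3: S = 1.578e-22 J/K

1.578e-22


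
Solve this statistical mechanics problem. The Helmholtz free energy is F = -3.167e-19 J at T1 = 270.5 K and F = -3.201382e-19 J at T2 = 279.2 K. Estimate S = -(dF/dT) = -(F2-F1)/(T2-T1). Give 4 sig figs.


Step 1: dF = F2 - F1 = -3.201382e-19 - (-3.167e-19) = -3.4382e-21 J
Step 2: dT = T2 - T1 = 279.2 - 270.5 = 8.7 K
Step 3: S = -dF/dT = -(-3.4382e-21)/8.7 = 3.952e-22 J/K

3.952e-22


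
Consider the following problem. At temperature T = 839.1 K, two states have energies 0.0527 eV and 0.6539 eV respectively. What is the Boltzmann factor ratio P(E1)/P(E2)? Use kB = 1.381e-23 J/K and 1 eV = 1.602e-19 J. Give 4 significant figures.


Step 1: Compute energy difference dE = E1 - E2 = 0.0527 - 0.6539 = -0.6012 eV
Step 2: Convert to Joules: dE_J = -0.6012 * 1.602e-19 = -9.631e-20 J
Step 3: Compute exponent = -dE_J / (kB * T) = -(-9.631e-20) / (1.381e-23 * 839.1) = 8.311
Step 4: P(E1)/P(E2) = exp(8.311) = 4070

4070


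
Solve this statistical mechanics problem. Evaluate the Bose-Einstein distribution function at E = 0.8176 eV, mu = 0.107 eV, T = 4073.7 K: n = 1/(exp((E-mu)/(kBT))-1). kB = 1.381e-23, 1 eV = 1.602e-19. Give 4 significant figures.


Step 1: (E - mu) = 0.7106 eV
Step 2: x = (E-mu)*eV/(kB*T) = 0.7106*1.602e-19/(1.381e-23*4073.7) = 2.024
Step 3: exp(x) = 7.565
Step 4: n = 1/(exp(x)-1) = 0.1523

0.1523


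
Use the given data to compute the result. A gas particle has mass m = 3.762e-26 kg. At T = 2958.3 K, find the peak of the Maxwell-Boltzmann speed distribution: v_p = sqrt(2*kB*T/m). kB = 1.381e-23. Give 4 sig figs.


Step 1: Numerator = 2*kB*T = 2*1.381e-23*2958.3 = 8.171e-20
Step 2: Ratio = 8.171e-20 / 3.762e-26 = 2.172e+06
Step 3: v_p = sqrt(2.172e+06) = 1474 m/s

1474


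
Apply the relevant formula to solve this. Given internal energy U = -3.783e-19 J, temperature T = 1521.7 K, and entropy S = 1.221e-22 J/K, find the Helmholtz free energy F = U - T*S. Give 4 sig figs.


Step 1: T*S = 1521.7 * 1.221e-22 = 1.858e-19 J
Step 2: F = U - T*S = -3.783e-19 - 1.858e-19
Step 3: F = -5.641e-19 J

-5.641e-19


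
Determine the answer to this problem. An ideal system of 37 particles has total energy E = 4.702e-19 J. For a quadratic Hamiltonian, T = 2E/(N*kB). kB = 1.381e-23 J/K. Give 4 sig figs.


Step 1: Numerator = 2*E = 2*4.702e-19 = 9.404e-19 J
Step 2: Denominator = N*kB = 37*1.381e-23 = 5.11e-22
Step 3: T = 9.404e-19 / 5.11e-22 = 1840 K

1840


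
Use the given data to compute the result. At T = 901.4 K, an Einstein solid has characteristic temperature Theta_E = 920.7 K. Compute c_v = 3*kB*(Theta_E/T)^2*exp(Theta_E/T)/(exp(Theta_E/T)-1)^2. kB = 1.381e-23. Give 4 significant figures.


Step 1: x = Theta_E/T = 920.7/901.4 = 1.021
Step 2: x^2 = 1.043
Step 3: exp(x) = 2.777
Step 4: c_v = 3*1.381e-23*1.043*2.777/(2.777-1)^2 = 3.801e-23

3.801e-23


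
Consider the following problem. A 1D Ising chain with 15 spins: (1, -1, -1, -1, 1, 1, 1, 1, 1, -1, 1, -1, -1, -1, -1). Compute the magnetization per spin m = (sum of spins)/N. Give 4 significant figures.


Step 1: Count up spins (+1): 7, down spins (-1): 8
Step 2: Total magnetization M = 7 - 8 = -1
Step 3: m = M/N = -1/15 = -0.06667

-0.06667


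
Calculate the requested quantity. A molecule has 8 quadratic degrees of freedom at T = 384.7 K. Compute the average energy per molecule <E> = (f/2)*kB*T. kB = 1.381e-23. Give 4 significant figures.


Step 1: f/2 = 8/2 = 4
Step 2: kB*T = 1.381e-23 * 384.7 = 5.313e-21
Step 3: <E> = 4 * 5.313e-21 = 2.125e-20 J

2.125e-20


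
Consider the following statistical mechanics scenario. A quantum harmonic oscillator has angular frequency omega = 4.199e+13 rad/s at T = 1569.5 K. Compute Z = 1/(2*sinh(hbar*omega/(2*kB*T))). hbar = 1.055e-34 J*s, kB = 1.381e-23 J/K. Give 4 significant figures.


Step 1: Compute x = hbar*omega/(kB*T) = 1.055e-34*4.199e+13/(1.381e-23*1569.5) = 0.2044
Step 2: x/2 = 0.1022
Step 3: sinh(x/2) = 0.1024
Step 4: Z = 1/(2*0.1024) = 4.884

4.884


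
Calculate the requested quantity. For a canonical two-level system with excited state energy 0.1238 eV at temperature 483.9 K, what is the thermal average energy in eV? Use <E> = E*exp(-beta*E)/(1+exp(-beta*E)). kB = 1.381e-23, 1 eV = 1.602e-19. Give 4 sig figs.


Step 1: beta*E = 0.1238*1.602e-19/(1.381e-23*483.9) = 2.968
Step 2: exp(-beta*E) = 0.05142
Step 3: <E> = 0.1238*0.05142/(1+0.05142) = 0.006054 eV

0.006054


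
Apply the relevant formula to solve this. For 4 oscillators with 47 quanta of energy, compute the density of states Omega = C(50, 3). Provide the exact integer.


Step 1: Use binomial coefficient C(50, 3)
Step 2: Numerator = 50! / 47!
Step 3: Denominator = 3!
Step 4: Omega = 19600

19600


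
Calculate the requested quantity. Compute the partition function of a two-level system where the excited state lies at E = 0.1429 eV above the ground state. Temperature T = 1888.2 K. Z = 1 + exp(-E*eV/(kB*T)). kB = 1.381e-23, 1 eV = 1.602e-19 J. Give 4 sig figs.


Step 1: Compute beta*E = E*eV/(kB*T) = 0.1429*1.602e-19/(1.381e-23*1888.2) = 0.8779
Step 2: exp(-beta*E) = exp(-0.8779) = 0.4156
Step 3: Z = 1 + 0.4156 = 1.416

1.416


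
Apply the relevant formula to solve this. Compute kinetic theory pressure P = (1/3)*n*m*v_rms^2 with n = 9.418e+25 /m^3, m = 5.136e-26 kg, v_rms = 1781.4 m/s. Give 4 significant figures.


Step 1: v_rms^2 = 1781.4^2 = 3.173e+06
Step 2: n*m = 9.418e+25*5.136e-26 = 4.837
Step 3: P = (1/3)*4.837*3.173e+06 = 5.117e+06 Pa

5.117e+06


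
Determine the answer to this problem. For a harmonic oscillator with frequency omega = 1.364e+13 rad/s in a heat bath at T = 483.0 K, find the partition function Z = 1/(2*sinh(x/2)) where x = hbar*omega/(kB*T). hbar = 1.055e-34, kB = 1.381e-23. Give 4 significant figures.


Step 1: Compute x = hbar*omega/(kB*T) = 1.055e-34*1.364e+13/(1.381e-23*483.0) = 0.2157
Step 2: x/2 = 0.1079
Step 3: sinh(x/2) = 0.1081
Step 4: Z = 1/(2*0.1081) = 4.626

4.626


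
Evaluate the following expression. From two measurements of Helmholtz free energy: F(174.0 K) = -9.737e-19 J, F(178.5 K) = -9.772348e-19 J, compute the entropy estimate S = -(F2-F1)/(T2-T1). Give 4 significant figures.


Step 1: dF = F2 - F1 = -9.772348e-19 - (-9.737e-19) = -3.5348e-21 J
Step 2: dT = T2 - T1 = 178.5 - 174.0 = 4.5 K
Step 3: S = -dF/dT = -(-3.5348e-21)/4.5 = 7.855e-22 J/K

7.855e-22
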